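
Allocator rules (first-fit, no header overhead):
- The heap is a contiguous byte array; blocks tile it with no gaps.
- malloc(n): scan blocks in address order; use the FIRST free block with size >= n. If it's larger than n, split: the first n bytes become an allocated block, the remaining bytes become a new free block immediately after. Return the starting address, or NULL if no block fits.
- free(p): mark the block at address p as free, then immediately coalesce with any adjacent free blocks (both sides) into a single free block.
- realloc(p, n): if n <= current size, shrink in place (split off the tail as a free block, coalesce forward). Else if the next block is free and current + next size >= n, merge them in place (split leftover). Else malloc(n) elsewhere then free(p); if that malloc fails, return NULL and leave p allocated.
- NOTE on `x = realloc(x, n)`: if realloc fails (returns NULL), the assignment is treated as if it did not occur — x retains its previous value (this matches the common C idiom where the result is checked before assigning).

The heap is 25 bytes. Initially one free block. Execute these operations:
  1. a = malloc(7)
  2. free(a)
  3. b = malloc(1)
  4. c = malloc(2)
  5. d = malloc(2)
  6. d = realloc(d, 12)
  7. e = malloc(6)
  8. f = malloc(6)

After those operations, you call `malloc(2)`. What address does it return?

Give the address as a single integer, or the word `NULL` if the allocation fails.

Answer: 21

Derivation:
Op 1: a = malloc(7) -> a = 0; heap: [0-6 ALLOC][7-24 FREE]
Op 2: free(a) -> (freed a); heap: [0-24 FREE]
Op 3: b = malloc(1) -> b = 0; heap: [0-0 ALLOC][1-24 FREE]
Op 4: c = malloc(2) -> c = 1; heap: [0-0 ALLOC][1-2 ALLOC][3-24 FREE]
Op 5: d = malloc(2) -> d = 3; heap: [0-0 ALLOC][1-2 ALLOC][3-4 ALLOC][5-24 FREE]
Op 6: d = realloc(d, 12) -> d = 3; heap: [0-0 ALLOC][1-2 ALLOC][3-14 ALLOC][15-24 FREE]
Op 7: e = malloc(6) -> e = 15; heap: [0-0 ALLOC][1-2 ALLOC][3-14 ALLOC][15-20 ALLOC][21-24 FREE]
Op 8: f = malloc(6) -> f = NULL; heap: [0-0 ALLOC][1-2 ALLOC][3-14 ALLOC][15-20 ALLOC][21-24 FREE]
malloc(2): first-fit scan over [0-0 ALLOC][1-2 ALLOC][3-14 ALLOC][15-20 ALLOC][21-24 FREE] -> 21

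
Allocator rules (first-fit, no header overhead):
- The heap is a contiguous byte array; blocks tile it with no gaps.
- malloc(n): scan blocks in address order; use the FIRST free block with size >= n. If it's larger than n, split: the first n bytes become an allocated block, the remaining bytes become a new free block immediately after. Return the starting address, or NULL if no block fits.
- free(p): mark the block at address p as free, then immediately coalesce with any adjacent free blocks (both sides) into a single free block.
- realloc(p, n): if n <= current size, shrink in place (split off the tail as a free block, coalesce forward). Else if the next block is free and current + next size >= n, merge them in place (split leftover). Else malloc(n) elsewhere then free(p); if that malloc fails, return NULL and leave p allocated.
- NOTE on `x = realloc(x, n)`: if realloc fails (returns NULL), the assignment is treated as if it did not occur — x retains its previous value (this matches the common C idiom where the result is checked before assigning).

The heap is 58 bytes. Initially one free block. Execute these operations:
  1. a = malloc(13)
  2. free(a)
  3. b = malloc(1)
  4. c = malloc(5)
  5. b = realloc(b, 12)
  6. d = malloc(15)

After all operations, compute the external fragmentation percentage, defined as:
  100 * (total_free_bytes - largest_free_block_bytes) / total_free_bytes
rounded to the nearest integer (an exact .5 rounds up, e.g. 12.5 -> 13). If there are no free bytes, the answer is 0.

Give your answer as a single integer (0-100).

Answer: 4

Derivation:
Op 1: a = malloc(13) -> a = 0; heap: [0-12 ALLOC][13-57 FREE]
Op 2: free(a) -> (freed a); heap: [0-57 FREE]
Op 3: b = malloc(1) -> b = 0; heap: [0-0 ALLOC][1-57 FREE]
Op 4: c = malloc(5) -> c = 1; heap: [0-0 ALLOC][1-5 ALLOC][6-57 FREE]
Op 5: b = realloc(b, 12) -> b = 6; heap: [0-0 FREE][1-5 ALLOC][6-17 ALLOC][18-57 FREE]
Op 6: d = malloc(15) -> d = 18; heap: [0-0 FREE][1-5 ALLOC][6-17 ALLOC][18-32 ALLOC][33-57 FREE]
Free blocks: [1 25] total_free=26 largest=25 -> 100*(26-25)/26 = 100/26 ≈ 3.846 -> rounds to 4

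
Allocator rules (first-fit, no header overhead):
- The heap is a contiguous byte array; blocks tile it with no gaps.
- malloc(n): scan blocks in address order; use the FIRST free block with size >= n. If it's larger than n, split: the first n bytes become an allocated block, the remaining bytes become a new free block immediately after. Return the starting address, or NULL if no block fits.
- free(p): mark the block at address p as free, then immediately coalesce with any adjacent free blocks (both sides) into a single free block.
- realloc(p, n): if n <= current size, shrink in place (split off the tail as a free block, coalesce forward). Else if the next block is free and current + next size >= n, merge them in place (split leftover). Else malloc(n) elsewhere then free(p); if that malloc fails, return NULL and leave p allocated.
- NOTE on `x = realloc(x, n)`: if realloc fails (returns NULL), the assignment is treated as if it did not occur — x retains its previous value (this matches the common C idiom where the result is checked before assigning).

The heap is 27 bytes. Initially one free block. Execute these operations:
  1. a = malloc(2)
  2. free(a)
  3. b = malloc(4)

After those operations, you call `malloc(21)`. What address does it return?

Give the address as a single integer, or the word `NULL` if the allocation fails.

Op 1: a = malloc(2) -> a = 0; heap: [0-1 ALLOC][2-26 FREE]
Op 2: free(a) -> (freed a); heap: [0-26 FREE]
Op 3: b = malloc(4) -> b = 0; heap: [0-3 ALLOC][4-26 FREE]
malloc(21): first-fit scan over [0-3 ALLOC][4-26 FREE] -> 4

Answer: 4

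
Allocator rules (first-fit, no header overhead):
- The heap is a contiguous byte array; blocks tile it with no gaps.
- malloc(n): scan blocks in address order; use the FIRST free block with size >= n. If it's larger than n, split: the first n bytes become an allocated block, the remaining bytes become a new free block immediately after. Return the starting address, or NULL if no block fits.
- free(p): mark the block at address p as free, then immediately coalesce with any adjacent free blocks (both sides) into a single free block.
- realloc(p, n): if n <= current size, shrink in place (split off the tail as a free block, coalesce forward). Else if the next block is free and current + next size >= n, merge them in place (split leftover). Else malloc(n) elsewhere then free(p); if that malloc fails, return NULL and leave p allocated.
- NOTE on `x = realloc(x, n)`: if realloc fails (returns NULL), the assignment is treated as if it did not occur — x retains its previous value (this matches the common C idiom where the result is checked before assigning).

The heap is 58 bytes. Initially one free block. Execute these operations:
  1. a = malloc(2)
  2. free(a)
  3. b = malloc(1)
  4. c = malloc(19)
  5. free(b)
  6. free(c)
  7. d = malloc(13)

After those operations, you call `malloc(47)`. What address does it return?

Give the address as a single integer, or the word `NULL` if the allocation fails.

Answer: NULL

Derivation:
Op 1: a = malloc(2) -> a = 0; heap: [0-1 ALLOC][2-57 FREE]
Op 2: free(a) -> (freed a); heap: [0-57 FREE]
Op 3: b = malloc(1) -> b = 0; heap: [0-0 ALLOC][1-57 FREE]
Op 4: c = malloc(19) -> c = 1; heap: [0-0 ALLOC][1-19 ALLOC][20-57 FREE]
Op 5: free(b) -> (freed b); heap: [0-0 FREE][1-19 ALLOC][20-57 FREE]
Op 6: free(c) -> (freed c); heap: [0-57 FREE]
Op 7: d = malloc(13) -> d = 0; heap: [0-12 ALLOC][13-57 FREE]
malloc(47): first-fit scan over [0-12 ALLOC][13-57 FREE] -> NULL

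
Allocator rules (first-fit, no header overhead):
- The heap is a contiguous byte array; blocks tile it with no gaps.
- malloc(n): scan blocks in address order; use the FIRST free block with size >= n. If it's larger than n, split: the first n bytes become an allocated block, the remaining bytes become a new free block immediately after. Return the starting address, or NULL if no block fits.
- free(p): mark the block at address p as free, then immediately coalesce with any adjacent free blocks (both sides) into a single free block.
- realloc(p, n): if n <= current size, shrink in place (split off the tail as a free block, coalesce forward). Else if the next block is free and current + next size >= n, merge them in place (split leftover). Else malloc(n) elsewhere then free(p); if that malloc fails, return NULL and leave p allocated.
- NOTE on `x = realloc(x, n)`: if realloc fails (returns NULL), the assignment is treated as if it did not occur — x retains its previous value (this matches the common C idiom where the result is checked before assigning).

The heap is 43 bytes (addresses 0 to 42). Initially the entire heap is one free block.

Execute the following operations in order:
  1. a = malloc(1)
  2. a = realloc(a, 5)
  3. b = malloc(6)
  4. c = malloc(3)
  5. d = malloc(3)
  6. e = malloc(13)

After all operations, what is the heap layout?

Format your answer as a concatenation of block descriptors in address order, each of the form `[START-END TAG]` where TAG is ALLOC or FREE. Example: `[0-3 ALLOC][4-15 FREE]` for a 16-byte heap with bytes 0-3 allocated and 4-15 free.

Op 1: a = malloc(1) -> a = 0; heap: [0-0 ALLOC][1-42 FREE]
Op 2: a = realloc(a, 5) -> a = 0; heap: [0-4 ALLOC][5-42 FREE]
Op 3: b = malloc(6) -> b = 5; heap: [0-4 ALLOC][5-10 ALLOC][11-42 FREE]
Op 4: c = malloc(3) -> c = 11; heap: [0-4 ALLOC][5-10 ALLOC][11-13 ALLOC][14-42 FREE]
Op 5: d = malloc(3) -> d = 14; heap: [0-4 ALLOC][5-10 ALLOC][11-13 ALLOC][14-16 ALLOC][17-42 FREE]
Op 6: e = malloc(13) -> e = 17; heap: [0-4 ALLOC][5-10 ALLOC][11-13 ALLOC][14-16 ALLOC][17-29 ALLOC][30-42 FREE]

Answer: [0-4 ALLOC][5-10 ALLOC][11-13 ALLOC][14-16 ALLOC][17-29 ALLOC][30-42 FREE]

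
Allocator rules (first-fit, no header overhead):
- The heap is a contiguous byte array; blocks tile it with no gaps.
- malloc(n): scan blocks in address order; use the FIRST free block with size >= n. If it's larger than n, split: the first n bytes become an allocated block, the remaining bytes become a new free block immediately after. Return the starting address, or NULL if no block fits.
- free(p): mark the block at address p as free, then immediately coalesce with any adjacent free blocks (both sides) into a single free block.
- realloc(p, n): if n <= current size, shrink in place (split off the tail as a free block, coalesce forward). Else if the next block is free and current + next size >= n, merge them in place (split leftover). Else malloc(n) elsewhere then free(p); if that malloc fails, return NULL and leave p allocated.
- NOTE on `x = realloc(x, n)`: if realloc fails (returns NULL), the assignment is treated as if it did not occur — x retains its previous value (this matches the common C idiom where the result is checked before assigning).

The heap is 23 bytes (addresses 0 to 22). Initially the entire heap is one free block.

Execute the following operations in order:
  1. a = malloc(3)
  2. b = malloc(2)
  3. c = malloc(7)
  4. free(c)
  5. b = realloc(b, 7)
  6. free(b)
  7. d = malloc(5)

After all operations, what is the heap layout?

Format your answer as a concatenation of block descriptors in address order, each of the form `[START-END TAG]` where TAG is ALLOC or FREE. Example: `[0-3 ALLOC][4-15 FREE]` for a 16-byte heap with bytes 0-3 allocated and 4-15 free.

Answer: [0-2 ALLOC][3-7 ALLOC][8-22 FREE]

Derivation:
Op 1: a = malloc(3) -> a = 0; heap: [0-2 ALLOC][3-22 FREE]
Op 2: b = malloc(2) -> b = 3; heap: [0-2 ALLOC][3-4 ALLOC][5-22 FREE]
Op 3: c = malloc(7) -> c = 5; heap: [0-2 ALLOC][3-4 ALLOC][5-11 ALLOC][12-22 FREE]
Op 4: free(c) -> (freed c); heap: [0-2 ALLOC][3-4 ALLOC][5-22 FREE]
Op 5: b = realloc(b, 7) -> b = 3; heap: [0-2 ALLOC][3-9 ALLOC][10-22 FREE]
Op 6: free(b) -> (freed b); heap: [0-2 ALLOC][3-22 FREE]
Op 7: d = malloc(5) -> d = 3; heap: [0-2 ALLOC][3-7 ALLOC][8-22 FREE]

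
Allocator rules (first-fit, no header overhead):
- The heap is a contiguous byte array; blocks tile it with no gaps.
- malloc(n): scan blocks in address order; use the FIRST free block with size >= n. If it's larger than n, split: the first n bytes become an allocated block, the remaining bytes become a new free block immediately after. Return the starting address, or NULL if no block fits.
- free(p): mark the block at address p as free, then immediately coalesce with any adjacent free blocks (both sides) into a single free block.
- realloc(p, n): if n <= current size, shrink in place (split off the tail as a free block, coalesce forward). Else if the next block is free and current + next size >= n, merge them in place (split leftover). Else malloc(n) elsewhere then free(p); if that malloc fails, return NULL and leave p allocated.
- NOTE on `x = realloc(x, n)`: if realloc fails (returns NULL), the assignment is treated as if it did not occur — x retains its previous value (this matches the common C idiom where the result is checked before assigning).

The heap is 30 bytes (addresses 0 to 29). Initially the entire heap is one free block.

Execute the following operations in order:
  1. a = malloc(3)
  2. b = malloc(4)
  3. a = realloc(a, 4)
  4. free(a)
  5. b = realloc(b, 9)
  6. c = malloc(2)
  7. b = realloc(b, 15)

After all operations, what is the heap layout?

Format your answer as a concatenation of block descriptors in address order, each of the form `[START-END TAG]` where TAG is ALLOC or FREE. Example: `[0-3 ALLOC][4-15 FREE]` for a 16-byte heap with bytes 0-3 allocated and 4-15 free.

Answer: [0-1 ALLOC][2-2 FREE][3-17 ALLOC][18-29 FREE]

Derivation:
Op 1: a = malloc(3) -> a = 0; heap: [0-2 ALLOC][3-29 FREE]
Op 2: b = malloc(4) -> b = 3; heap: [0-2 ALLOC][3-6 ALLOC][7-29 FREE]
Op 3: a = realloc(a, 4) -> a = 7; heap: [0-2 FREE][3-6 ALLOC][7-10 ALLOC][11-29 FREE]
Op 4: free(a) -> (freed a); heap: [0-2 FREE][3-6 ALLOC][7-29 FREE]
Op 5: b = realloc(b, 9) -> b = 3; heap: [0-2 FREE][3-11 ALLOC][12-29 FREE]
Op 6: c = malloc(2) -> c = 0; heap: [0-1 ALLOC][2-2 FREE][3-11 ALLOC][12-29 FREE]
Op 7: b = realloc(b, 15) -> b = 3; heap: [0-1 ALLOC][2-2 FREE][3-17 ALLOC][18-29 FREE]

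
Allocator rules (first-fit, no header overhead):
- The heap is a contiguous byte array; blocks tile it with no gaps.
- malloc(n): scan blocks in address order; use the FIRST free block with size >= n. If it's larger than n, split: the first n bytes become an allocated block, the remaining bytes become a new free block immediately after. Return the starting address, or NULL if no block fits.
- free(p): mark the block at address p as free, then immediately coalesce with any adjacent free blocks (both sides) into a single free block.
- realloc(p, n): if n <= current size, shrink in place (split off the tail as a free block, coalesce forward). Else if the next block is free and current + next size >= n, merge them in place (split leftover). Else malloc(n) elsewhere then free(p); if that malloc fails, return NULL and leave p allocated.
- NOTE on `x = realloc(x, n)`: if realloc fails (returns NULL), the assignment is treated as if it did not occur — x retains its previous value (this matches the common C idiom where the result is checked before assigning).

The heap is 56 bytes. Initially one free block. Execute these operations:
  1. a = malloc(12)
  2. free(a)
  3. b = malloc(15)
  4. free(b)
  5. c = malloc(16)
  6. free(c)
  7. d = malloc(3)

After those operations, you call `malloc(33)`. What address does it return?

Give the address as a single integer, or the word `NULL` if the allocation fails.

Op 1: a = malloc(12) -> a = 0; heap: [0-11 ALLOC][12-55 FREE]
Op 2: free(a) -> (freed a); heap: [0-55 FREE]
Op 3: b = malloc(15) -> b = 0; heap: [0-14 ALLOC][15-55 FREE]
Op 4: free(b) -> (freed b); heap: [0-55 FREE]
Op 5: c = malloc(16) -> c = 0; heap: [0-15 ALLOC][16-55 FREE]
Op 6: free(c) -> (freed c); heap: [0-55 FREE]
Op 7: d = malloc(3) -> d = 0; heap: [0-2 ALLOC][3-55 FREE]
malloc(33): first-fit scan over [0-2 ALLOC][3-55 FREE] -> 3

Answer: 3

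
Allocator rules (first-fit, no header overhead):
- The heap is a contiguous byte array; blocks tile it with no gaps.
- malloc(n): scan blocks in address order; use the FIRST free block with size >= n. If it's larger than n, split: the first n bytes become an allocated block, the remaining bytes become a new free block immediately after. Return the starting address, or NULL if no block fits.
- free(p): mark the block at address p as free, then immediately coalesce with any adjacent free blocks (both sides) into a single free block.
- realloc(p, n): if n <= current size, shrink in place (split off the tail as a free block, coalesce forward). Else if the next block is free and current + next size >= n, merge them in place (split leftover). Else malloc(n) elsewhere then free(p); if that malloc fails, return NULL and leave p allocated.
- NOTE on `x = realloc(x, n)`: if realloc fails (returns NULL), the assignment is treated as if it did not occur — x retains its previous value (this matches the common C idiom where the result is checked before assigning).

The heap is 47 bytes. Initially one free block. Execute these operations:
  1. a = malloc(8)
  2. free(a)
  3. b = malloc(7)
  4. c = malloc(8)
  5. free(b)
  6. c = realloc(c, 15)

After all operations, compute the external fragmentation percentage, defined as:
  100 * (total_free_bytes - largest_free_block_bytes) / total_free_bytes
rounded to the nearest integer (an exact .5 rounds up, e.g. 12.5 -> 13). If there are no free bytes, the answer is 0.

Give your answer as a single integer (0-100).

Op 1: a = malloc(8) -> a = 0; heap: [0-7 ALLOC][8-46 FREE]
Op 2: free(a) -> (freed a); heap: [0-46 FREE]
Op 3: b = malloc(7) -> b = 0; heap: [0-6 ALLOC][7-46 FREE]
Op 4: c = malloc(8) -> c = 7; heap: [0-6 ALLOC][7-14 ALLOC][15-46 FREE]
Op 5: free(b) -> (freed b); heap: [0-6 FREE][7-14 ALLOC][15-46 FREE]
Op 6: c = realloc(c, 15) -> c = 7; heap: [0-6 FREE][7-21 ALLOC][22-46 FREE]
Free blocks: [7 25] total_free=32 largest=25 -> 100*(32-25)/32 = 700/32 = 21.875 -> rounds to 22

Answer: 22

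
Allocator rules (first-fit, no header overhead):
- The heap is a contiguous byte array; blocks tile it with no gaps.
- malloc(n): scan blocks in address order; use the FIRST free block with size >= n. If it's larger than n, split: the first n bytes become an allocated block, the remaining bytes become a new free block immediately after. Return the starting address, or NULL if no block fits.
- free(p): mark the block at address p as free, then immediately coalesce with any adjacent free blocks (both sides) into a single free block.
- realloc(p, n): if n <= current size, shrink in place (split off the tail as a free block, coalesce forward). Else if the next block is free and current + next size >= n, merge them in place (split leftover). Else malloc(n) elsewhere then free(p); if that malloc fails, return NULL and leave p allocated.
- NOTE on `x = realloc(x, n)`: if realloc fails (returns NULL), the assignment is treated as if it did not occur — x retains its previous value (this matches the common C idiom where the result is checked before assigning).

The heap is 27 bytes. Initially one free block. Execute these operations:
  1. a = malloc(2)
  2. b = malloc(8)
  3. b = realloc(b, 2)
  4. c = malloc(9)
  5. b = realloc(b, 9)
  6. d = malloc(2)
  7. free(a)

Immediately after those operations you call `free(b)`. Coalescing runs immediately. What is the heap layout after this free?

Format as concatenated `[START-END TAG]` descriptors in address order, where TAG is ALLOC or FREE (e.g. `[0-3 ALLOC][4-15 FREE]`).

Answer: [0-1 FREE][2-3 ALLOC][4-12 ALLOC][13-26 FREE]

Derivation:
Op 1: a = malloc(2) -> a = 0; heap: [0-1 ALLOC][2-26 FREE]
Op 2: b = malloc(8) -> b = 2; heap: [0-1 ALLOC][2-9 ALLOC][10-26 FREE]
Op 3: b = realloc(b, 2) -> b = 2; heap: [0-1 ALLOC][2-3 ALLOC][4-26 FREE]
Op 4: c = malloc(9) -> c = 4; heap: [0-1 ALLOC][2-3 ALLOC][4-12 ALLOC][13-26 FREE]
Op 5: b = realloc(b, 9) -> b = 13; heap: [0-1 ALLOC][2-3 FREE][4-12 ALLOC][13-21 ALLOC][22-26 FREE]
Op 6: d = malloc(2) -> d = 2; heap: [0-1 ALLOC][2-3 ALLOC][4-12 ALLOC][13-21 ALLOC][22-26 FREE]
Op 7: free(a) -> (freed a); heap: [0-1 FREE][2-3 ALLOC][4-12 ALLOC][13-21 ALLOC][22-26 FREE]
free(b): b = 13 -> block [13-21 ALLOC]; mark free, coalesce with adjacent free neighbors -> [0-1 FREE][2-3 ALLOC][4-12 ALLOC][13-26 FREE]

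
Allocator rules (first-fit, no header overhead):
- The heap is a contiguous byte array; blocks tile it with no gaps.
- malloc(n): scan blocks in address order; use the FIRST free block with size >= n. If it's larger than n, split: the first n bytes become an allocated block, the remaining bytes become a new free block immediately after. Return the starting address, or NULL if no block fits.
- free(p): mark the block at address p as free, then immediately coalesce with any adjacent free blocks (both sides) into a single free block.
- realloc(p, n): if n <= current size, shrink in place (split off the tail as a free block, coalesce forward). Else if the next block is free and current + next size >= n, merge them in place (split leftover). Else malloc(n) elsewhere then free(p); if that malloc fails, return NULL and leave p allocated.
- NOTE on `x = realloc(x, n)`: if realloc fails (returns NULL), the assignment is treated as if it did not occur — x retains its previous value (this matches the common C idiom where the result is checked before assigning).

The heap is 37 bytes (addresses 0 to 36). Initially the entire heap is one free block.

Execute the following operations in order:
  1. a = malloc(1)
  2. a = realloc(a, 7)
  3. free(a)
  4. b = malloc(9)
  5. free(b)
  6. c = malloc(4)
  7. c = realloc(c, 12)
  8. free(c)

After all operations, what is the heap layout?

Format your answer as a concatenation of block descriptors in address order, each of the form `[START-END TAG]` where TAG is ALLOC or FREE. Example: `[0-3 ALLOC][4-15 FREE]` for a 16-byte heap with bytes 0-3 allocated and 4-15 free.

Answer: [0-36 FREE]

Derivation:
Op 1: a = malloc(1) -> a = 0; heap: [0-0 ALLOC][1-36 FREE]
Op 2: a = realloc(a, 7) -> a = 0; heap: [0-6 ALLOC][7-36 FREE]
Op 3: free(a) -> (freed a); heap: [0-36 FREE]
Op 4: b = malloc(9) -> b = 0; heap: [0-8 ALLOC][9-36 FREE]
Op 5: free(b) -> (freed b); heap: [0-36 FREE]
Op 6: c = malloc(4) -> c = 0; heap: [0-3 ALLOC][4-36 FREE]
Op 7: c = realloc(c, 12) -> c = 0; heap: [0-11 ALLOC][12-36 FREE]
Op 8: free(c) -> (freed c); heap: [0-36 FREE]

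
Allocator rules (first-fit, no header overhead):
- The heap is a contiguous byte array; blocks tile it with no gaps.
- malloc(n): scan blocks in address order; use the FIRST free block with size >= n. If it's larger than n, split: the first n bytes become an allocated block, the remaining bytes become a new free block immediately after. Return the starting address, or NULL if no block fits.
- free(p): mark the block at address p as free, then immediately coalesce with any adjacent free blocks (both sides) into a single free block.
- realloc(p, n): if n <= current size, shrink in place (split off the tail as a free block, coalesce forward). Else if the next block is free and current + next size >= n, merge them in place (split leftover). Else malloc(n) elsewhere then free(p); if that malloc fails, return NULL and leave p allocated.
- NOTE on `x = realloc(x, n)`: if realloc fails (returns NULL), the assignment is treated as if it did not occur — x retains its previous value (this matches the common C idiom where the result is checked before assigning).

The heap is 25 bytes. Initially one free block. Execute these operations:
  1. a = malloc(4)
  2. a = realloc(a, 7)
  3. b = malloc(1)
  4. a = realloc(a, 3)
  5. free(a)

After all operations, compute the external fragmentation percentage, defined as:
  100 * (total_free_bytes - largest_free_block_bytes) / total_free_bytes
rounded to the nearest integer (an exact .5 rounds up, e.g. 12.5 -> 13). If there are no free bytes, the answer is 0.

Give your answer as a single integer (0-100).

Answer: 29

Derivation:
Op 1: a = malloc(4) -> a = 0; heap: [0-3 ALLOC][4-24 FREE]
Op 2: a = realloc(a, 7) -> a = 0; heap: [0-6 ALLOC][7-24 FREE]
Op 3: b = malloc(1) -> b = 7; heap: [0-6 ALLOC][7-7 ALLOC][8-24 FREE]
Op 4: a = realloc(a, 3) -> a = 0; heap: [0-2 ALLOC][3-6 FREE][7-7 ALLOC][8-24 FREE]
Op 5: free(a) -> (freed a); heap: [0-6 FREE][7-7 ALLOC][8-24 FREE]
Free blocks: [7 17] total_free=24 largest=17 -> 100*(24-17)/24 = 700/24 ≈ 29.167 -> rounds to 29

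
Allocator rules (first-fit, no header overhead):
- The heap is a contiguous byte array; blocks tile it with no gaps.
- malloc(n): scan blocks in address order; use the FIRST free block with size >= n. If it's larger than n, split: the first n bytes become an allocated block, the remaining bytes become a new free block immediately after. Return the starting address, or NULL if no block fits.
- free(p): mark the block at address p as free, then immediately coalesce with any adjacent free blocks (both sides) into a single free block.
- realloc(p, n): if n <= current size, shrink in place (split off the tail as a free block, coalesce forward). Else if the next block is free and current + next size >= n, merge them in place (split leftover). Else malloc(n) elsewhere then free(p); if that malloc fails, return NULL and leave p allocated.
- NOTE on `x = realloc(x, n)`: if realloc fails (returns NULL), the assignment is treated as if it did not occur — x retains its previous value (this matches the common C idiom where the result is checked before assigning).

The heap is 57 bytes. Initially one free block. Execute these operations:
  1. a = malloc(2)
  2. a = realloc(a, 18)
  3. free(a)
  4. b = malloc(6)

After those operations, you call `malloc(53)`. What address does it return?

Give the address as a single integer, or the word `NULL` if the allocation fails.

Answer: NULL

Derivation:
Op 1: a = malloc(2) -> a = 0; heap: [0-1 ALLOC][2-56 FREE]
Op 2: a = realloc(a, 18) -> a = 0; heap: [0-17 ALLOC][18-56 FREE]
Op 3: free(a) -> (freed a); heap: [0-56 FREE]
Op 4: b = malloc(6) -> b = 0; heap: [0-5 ALLOC][6-56 FREE]
malloc(53): first-fit scan over [0-5 ALLOC][6-56 FREE] -> NULL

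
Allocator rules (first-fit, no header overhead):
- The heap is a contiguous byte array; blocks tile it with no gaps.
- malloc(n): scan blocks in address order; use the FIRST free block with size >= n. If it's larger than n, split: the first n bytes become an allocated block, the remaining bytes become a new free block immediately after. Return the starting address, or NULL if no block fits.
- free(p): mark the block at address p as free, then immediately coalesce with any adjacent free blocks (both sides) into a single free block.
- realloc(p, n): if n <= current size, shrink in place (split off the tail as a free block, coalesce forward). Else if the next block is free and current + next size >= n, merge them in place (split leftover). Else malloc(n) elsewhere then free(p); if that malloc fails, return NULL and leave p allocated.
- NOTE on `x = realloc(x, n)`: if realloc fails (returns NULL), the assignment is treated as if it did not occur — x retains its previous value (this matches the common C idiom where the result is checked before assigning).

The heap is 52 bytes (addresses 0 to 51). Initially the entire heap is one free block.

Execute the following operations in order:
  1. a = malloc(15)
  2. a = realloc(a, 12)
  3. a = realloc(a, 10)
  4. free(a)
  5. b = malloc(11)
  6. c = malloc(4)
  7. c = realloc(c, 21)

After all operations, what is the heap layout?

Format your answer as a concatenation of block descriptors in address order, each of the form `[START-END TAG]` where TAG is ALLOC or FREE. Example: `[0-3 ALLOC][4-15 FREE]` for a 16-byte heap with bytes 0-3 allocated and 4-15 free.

Answer: [0-10 ALLOC][11-31 ALLOC][32-51 FREE]

Derivation:
Op 1: a = malloc(15) -> a = 0; heap: [0-14 ALLOC][15-51 FREE]
Op 2: a = realloc(a, 12) -> a = 0; heap: [0-11 ALLOC][12-51 FREE]
Op 3: a = realloc(a, 10) -> a = 0; heap: [0-9 ALLOC][10-51 FREE]
Op 4: free(a) -> (freed a); heap: [0-51 FREE]
Op 5: b = malloc(11) -> b = 0; heap: [0-10 ALLOC][11-51 FREE]
Op 6: c = malloc(4) -> c = 11; heap: [0-10 ALLOC][11-14 ALLOC][15-51 FREE]
Op 7: c = realloc(c, 21) -> c = 11; heap: [0-10 ALLOC][11-31 ALLOC][32-51 FREE]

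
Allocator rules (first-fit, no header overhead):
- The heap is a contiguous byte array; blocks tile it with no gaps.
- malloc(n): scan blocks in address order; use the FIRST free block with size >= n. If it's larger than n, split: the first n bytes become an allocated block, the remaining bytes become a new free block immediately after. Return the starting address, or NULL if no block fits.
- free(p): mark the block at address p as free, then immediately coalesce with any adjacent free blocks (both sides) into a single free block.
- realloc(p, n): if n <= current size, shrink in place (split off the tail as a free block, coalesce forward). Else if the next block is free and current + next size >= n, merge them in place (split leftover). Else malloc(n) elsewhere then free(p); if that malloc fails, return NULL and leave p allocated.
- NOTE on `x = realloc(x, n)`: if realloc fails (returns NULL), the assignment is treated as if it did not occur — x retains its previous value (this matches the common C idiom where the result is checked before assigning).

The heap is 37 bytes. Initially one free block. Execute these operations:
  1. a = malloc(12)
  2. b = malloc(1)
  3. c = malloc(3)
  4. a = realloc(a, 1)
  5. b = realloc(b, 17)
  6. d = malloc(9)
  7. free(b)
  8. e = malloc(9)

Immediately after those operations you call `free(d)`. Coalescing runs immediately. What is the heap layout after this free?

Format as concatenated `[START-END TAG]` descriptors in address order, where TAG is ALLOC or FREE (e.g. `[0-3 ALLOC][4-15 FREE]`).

Op 1: a = malloc(12) -> a = 0; heap: [0-11 ALLOC][12-36 FREE]
Op 2: b = malloc(1) -> b = 12; heap: [0-11 ALLOC][12-12 ALLOC][13-36 FREE]
Op 3: c = malloc(3) -> c = 13; heap: [0-11 ALLOC][12-12 ALLOC][13-15 ALLOC][16-36 FREE]
Op 4: a = realloc(a, 1) -> a = 0; heap: [0-0 ALLOC][1-11 FREE][12-12 ALLOC][13-15 ALLOC][16-36 FREE]
Op 5: b = realloc(b, 17) -> b = 16; heap: [0-0 ALLOC][1-12 FREE][13-15 ALLOC][16-32 ALLOC][33-36 FREE]
Op 6: d = malloc(9) -> d = 1; heap: [0-0 ALLOC][1-9 ALLOC][10-12 FREE][13-15 ALLOC][16-32 ALLOC][33-36 FREE]
Op 7: free(b) -> (freed b); heap: [0-0 ALLOC][1-9 ALLOC][10-12 FREE][13-15 ALLOC][16-36 FREE]
Op 8: e = malloc(9) -> e = 16; heap: [0-0 ALLOC][1-9 ALLOC][10-12 FREE][13-15 ALLOC][16-24 ALLOC][25-36 FREE]
free(d): d = 1 -> block [1-9 ALLOC]; mark free, coalesce with adjacent free neighbors -> [0-0 ALLOC][1-12 FREE][13-15 ALLOC][16-24 ALLOC][25-36 FREE]

Answer: [0-0 ALLOC][1-12 FREE][13-15 ALLOC][16-24 ALLOC][25-36 FREE]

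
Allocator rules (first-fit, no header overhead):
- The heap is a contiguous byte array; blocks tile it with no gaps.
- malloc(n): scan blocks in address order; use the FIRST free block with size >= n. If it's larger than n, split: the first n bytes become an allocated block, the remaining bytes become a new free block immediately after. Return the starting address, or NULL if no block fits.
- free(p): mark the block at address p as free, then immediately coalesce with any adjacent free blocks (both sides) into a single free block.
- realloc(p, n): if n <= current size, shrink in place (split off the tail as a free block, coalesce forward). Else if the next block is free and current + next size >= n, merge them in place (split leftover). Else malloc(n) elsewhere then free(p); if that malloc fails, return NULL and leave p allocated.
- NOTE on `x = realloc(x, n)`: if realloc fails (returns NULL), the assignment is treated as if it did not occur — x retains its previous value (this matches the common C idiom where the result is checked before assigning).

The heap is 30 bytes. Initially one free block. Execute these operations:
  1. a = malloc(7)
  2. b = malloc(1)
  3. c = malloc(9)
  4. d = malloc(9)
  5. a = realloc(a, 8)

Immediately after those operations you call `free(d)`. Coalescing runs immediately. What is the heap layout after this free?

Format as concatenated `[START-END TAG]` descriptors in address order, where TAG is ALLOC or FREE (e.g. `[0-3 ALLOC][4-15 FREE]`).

Answer: [0-6 ALLOC][7-7 ALLOC][8-16 ALLOC][17-29 FREE]

Derivation:
Op 1: a = malloc(7) -> a = 0; heap: [0-6 ALLOC][7-29 FREE]
Op 2: b = malloc(1) -> b = 7; heap: [0-6 ALLOC][7-7 ALLOC][8-29 FREE]
Op 3: c = malloc(9) -> c = 8; heap: [0-6 ALLOC][7-7 ALLOC][8-16 ALLOC][17-29 FREE]
Op 4: d = malloc(9) -> d = 17; heap: [0-6 ALLOC][7-7 ALLOC][8-16 ALLOC][17-25 ALLOC][26-29 FREE]
Op 5: a = realloc(a, 8) -> NULL (a unchanged); heap: [0-6 ALLOC][7-7 ALLOC][8-16 ALLOC][17-25 ALLOC][26-29 FREE]
free(d): d = 17 -> block [17-25 ALLOC]; mark free, coalesce with adjacent free neighbors -> [0-6 ALLOC][7-7 ALLOC][8-16 ALLOC][17-29 FREE]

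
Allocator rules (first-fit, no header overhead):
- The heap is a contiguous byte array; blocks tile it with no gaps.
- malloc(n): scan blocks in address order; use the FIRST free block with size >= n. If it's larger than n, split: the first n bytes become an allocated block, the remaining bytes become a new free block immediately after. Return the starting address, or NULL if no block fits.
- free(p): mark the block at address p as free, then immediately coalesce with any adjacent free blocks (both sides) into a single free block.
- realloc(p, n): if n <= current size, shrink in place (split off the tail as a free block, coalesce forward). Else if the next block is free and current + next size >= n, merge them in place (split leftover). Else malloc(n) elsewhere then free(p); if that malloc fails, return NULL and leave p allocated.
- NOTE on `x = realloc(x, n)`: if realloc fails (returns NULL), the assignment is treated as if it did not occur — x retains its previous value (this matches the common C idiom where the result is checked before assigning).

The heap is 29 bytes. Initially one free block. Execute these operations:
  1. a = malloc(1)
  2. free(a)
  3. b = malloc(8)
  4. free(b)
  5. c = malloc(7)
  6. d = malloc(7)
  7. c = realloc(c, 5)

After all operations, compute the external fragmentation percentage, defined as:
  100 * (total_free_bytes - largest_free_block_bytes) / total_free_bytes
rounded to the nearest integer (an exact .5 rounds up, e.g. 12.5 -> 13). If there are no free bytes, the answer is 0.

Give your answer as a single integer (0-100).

Answer: 12

Derivation:
Op 1: a = malloc(1) -> a = 0; heap: [0-0 ALLOC][1-28 FREE]
Op 2: free(a) -> (freed a); heap: [0-28 FREE]
Op 3: b = malloc(8) -> b = 0; heap: [0-7 ALLOC][8-28 FREE]
Op 4: free(b) -> (freed b); heap: [0-28 FREE]
Op 5: c = malloc(7) -> c = 0; heap: [0-6 ALLOC][7-28 FREE]
Op 6: d = malloc(7) -> d = 7; heap: [0-6 ALLOC][7-13 ALLOC][14-28 FREE]
Op 7: c = realloc(c, 5) -> c = 0; heap: [0-4 ALLOC][5-6 FREE][7-13 ALLOC][14-28 FREE]
Free blocks: [2 15] total_free=17 largest=15 -> 100*(17-15)/17 = 200/17 ≈ 11.765 -> rounds to 12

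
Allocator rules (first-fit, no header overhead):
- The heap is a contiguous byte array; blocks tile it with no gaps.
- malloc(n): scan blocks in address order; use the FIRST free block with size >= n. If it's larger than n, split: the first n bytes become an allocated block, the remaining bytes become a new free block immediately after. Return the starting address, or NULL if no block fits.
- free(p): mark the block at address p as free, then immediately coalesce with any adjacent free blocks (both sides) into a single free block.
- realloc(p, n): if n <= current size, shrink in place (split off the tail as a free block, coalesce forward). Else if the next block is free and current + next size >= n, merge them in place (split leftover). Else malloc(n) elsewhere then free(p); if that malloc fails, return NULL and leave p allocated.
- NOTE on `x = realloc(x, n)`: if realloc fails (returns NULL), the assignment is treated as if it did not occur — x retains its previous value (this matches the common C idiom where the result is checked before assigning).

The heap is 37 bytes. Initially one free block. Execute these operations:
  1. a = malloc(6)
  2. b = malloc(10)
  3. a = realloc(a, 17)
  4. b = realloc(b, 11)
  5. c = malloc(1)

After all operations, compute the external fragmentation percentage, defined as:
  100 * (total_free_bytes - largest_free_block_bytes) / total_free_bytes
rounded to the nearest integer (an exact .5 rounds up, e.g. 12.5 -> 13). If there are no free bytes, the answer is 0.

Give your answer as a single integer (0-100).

Op 1: a = malloc(6) -> a = 0; heap: [0-5 ALLOC][6-36 FREE]
Op 2: b = malloc(10) -> b = 6; heap: [0-5 ALLOC][6-15 ALLOC][16-36 FREE]
Op 3: a = realloc(a, 17) -> a = 16; heap: [0-5 FREE][6-15 ALLOC][16-32 ALLOC][33-36 FREE]
Op 4: b = realloc(b, 11) -> NULL (b unchanged); heap: [0-5 FREE][6-15 ALLOC][16-32 ALLOC][33-36 FREE]
Op 5: c = malloc(1) -> c = 0; heap: [0-0 ALLOC][1-5 FREE][6-15 ALLOC][16-32 ALLOC][33-36 FREE]
Free blocks: [5 4] total_free=9 largest=5 -> 100*(9-5)/9 = 400/9 ≈ 44.444 -> rounds to 44

Answer: 44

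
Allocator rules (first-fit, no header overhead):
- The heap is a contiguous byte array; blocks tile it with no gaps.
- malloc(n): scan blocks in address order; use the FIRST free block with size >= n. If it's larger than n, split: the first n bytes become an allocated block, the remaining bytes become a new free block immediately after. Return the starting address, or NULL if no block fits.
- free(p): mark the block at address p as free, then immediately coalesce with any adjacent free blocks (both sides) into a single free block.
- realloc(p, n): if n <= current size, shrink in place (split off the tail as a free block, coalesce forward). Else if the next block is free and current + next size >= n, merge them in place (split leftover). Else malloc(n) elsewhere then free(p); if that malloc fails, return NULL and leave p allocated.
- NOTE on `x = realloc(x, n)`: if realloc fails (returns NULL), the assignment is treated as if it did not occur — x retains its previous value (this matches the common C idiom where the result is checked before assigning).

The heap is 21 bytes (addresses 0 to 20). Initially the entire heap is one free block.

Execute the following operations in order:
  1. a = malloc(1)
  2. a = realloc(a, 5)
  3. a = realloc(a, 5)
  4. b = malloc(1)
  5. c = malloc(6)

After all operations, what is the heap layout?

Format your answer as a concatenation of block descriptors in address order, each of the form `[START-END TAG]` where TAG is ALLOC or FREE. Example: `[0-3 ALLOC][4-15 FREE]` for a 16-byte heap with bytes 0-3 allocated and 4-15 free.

Op 1: a = malloc(1) -> a = 0; heap: [0-0 ALLOC][1-20 FREE]
Op 2: a = realloc(a, 5) -> a = 0; heap: [0-4 ALLOC][5-20 FREE]
Op 3: a = realloc(a, 5) -> a = 0; heap: [0-4 ALLOC][5-20 FREE]
Op 4: b = malloc(1) -> b = 5; heap: [0-4 ALLOC][5-5 ALLOC][6-20 FREE]
Op 5: c = malloc(6) -> c = 6; heap: [0-4 ALLOC][5-5 ALLOC][6-11 ALLOC][12-20 FREE]

Answer: [0-4 ALLOC][5-5 ALLOC][6-11 ALLOC][12-20 FREE]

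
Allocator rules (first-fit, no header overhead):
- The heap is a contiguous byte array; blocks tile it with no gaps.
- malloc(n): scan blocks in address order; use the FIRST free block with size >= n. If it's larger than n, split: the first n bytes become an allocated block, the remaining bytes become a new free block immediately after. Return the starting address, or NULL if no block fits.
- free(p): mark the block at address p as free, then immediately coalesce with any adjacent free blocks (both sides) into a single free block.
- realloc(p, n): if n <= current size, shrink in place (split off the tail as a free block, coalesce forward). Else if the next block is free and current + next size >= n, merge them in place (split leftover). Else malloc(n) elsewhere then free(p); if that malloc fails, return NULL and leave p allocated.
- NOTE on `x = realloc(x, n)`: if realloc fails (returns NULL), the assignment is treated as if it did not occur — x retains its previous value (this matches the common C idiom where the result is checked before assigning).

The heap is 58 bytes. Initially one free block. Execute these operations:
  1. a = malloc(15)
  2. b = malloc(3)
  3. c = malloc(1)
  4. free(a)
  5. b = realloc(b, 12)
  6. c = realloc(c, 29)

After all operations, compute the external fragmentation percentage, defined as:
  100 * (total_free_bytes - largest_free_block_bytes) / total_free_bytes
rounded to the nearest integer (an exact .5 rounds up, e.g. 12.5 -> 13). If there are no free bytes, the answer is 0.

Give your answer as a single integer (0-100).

Op 1: a = malloc(15) -> a = 0; heap: [0-14 ALLOC][15-57 FREE]
Op 2: b = malloc(3) -> b = 15; heap: [0-14 ALLOC][15-17 ALLOC][18-57 FREE]
Op 3: c = malloc(1) -> c = 18; heap: [0-14 ALLOC][15-17 ALLOC][18-18 ALLOC][19-57 FREE]
Op 4: free(a) -> (freed a); heap: [0-14 FREE][15-17 ALLOC][18-18 ALLOC][19-57 FREE]
Op 5: b = realloc(b, 12) -> b = 0; heap: [0-11 ALLOC][12-17 FREE][18-18 ALLOC][19-57 FREE]
Op 6: c = realloc(c, 29) -> c = 18; heap: [0-11 ALLOC][12-17 FREE][18-46 ALLOC][47-57 FREE]
Free blocks: [6 11] total_free=17 largest=11 -> 100*(17-11)/17 = 600/17 ≈ 35.294 -> rounds to 35

Answer: 35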